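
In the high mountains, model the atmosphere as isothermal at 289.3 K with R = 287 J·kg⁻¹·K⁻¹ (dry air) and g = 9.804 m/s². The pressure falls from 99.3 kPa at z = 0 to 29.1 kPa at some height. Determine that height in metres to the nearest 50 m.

z ≈ 10400 m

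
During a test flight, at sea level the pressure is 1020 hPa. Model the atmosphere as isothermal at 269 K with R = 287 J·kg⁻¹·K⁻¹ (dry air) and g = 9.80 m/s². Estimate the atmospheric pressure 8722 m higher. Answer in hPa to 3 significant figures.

P ≈ 337 hPa

Scale height: H = RT/g = 287 × 269 / 9.80 = 7877.9 m.
Barometric formula: P = P₀ exp(−z/H).
z/H = 8722.0/7877.9 = 1.1071; exp(−1.1071) = 0.33052.
P = 1020 × 0.33052 = 337.13 hPa.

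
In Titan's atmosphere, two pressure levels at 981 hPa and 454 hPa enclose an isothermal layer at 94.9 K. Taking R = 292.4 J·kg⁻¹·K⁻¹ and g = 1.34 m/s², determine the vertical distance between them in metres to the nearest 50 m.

Hypsometric equation: Δz = (R T̄/g) ln(P₁/P₂).
R T̄/g = 292.4 × 94.9 / 1.34 = 20708 m.
ln(981/454) = ln(2.1608) = 0.77048.
Δz = 20708 × 0.77048 = 15955 m.

Δz ≈ 15950 m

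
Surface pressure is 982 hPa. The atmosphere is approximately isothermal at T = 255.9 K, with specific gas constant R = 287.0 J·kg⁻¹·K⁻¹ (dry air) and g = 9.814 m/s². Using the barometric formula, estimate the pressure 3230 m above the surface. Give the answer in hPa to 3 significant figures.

Scale height: H = RT/g = 287.0 × 255.9 / 9.814 = 7483.5 m.
Barometric formula: P = P₀ exp(−z/H).
z/H = 3230.0/7483.5 = 0.43162; exp(−0.43162) = 0.64946.
P = 982 × 0.64946 = 637.77 hPa.

P ≈ 638 hPa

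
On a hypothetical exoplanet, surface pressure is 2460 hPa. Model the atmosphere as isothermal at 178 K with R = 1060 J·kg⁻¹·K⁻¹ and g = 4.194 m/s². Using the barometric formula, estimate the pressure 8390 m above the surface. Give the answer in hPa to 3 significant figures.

P ≈ 2040 hPa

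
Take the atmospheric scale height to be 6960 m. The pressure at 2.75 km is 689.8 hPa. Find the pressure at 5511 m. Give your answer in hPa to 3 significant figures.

Between two levels, P₂ = P₁ exp(−Δz/H) with Δz = z₂ − z₁.
Δz = 5511.0 − 2750.0 = 2761.0 m; Δz/H = 2761.0/6960.0 = 0.39670.
P₂ = 689.8 × exp(−0.39670) = 689.8 × 0.67254 = 463.92 hPa.

P ≈ 464 hPa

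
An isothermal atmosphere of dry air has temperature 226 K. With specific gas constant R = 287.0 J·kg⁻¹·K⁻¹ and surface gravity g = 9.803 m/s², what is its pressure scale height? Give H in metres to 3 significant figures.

The scale height of an isothermal atmosphere is H = RT/g.
H = 287.0 × 226 / 9.803 = 64862/9.803 = 6616.5 m.

H ≈ 6620 m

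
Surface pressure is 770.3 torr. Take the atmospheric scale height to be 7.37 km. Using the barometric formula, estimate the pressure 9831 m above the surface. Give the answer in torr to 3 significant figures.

P ≈ 203 torr

Barometric formula: P = P₀ exp(−z/H).
z/H = 9831.0/7370.0 = 1.3339; exp(−1.3339) = 0.26345.
P = 770.3 × 0.26345 = 202.94 torr.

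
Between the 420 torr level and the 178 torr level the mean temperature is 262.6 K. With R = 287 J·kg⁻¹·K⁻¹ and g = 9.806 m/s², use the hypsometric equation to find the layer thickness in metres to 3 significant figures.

Hypsometric equation: Δz = (R T̄/g) ln(P₁/P₂).
R T̄/g = 287 × 262.6 / 9.806 = 7685.7 m.
ln(420/178) = ln(2.3596) = 0.85849.
Δz = 7685.7 × 0.85849 = 6598.1 m.

Δz ≈ 6600 m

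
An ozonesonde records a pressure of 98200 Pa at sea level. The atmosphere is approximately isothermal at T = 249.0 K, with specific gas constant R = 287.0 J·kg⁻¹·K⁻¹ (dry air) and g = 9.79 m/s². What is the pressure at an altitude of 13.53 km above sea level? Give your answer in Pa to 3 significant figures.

Scale height: H = RT/g = 287.0 × 249.0 / 9.79 = 7299.6 m.
Barometric formula: P = P₀ exp(−z/H).
z/H = 13530/7299.6 = 1.8535; exp(−1.8535) = 0.15669.
P = 98200 × 0.15669 = 15387 Pa.

P ≈ 15400 Pa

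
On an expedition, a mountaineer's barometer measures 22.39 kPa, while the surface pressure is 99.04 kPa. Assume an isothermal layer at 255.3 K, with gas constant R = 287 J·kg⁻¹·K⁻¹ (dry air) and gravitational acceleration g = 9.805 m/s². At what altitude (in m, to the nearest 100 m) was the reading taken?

z ≈ 11100 m

Scale height: H = RT/g = 287 × 255.3 / 9.805 = 7472.8 m.
Invert the barometric formula: z = H ln(P₀/P).
P₀/P = 99.04/22.39 = 4.4234; ln(4.4234) = 1.4869.
z = 7472.8 × 1.4869 = 11111 m.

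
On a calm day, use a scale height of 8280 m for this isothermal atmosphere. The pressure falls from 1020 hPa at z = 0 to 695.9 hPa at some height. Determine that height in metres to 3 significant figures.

z ≈ 3170 m

Invert the barometric formula: z = H ln(P₀/P).
P₀/P = 1020/695.9 = 1.4657; ln(1.4657) = 0.38233.
z = 8280.0 × 0.38233 = 3165.7 m.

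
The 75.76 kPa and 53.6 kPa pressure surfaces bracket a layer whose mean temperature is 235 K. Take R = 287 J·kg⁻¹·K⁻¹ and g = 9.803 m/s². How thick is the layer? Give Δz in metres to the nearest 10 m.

Δz ≈ 2380 m

Hypsometric equation: Δz = (R T̄/g) ln(P₁/P₂).
R T̄/g = 287 × 235 / 9.803 = 6880.0 m.
ln(75.76/53.6) = ln(1.4134) = 0.34600.
Δz = 6880.0 × 0.34600 = 2380.5 m.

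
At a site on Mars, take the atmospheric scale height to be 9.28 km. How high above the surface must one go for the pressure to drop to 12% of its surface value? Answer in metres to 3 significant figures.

z ≈ 19700 m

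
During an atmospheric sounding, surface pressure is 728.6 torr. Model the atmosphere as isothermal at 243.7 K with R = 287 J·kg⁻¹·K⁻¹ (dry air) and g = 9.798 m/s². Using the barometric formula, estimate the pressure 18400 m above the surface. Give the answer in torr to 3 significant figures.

P ≈ 55.3 torr

Scale height: H = RT/g = 287 × 243.7 / 9.798 = 7138.4 m.
Barometric formula: P = P₀ exp(−z/H).
z/H = 18400/7138.4 = 2.5776; exp(−2.5776) = 0.075956.
P = 728.6 × 0.075956 = 55.342 torr.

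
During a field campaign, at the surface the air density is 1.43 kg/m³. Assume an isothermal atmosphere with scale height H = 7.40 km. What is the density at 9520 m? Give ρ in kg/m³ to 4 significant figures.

ρ ≈ 0.3950 kg/m³

In an isothermal atmosphere, density decays like pressure: ρ = ρ₀ exp(−z/H).
z/H = 9520.0/7400.0 = 1.2865; exp(−1.2865) = 0.27624.
ρ = 1.43 × 0.27624 = 0.39502 kg/m³.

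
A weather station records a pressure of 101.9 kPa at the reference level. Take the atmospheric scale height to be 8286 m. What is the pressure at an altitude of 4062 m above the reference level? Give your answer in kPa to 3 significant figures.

P ≈ 62.4 kPa

Barometric formula: P = P₀ exp(−z/H).
z/H = 4062.0/8286.0 = 0.49022; exp(−0.49022) = 0.61249.
P = 101.9 × 0.61249 = 62.413 kPa.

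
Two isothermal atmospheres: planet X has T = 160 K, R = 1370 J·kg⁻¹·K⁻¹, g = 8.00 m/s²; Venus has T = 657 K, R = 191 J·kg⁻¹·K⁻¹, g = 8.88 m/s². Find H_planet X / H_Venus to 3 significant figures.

H_planet X/H_Venus ≈ 1.94

H = RT/g for each body.
H_planet X = 1370 × 160 / 8.00 = 27400 m.
H_Venus = 191 × 657 / 8.88 = 14131 m.
H_planet X/H_Venus = 27400/14131 = 1.9390.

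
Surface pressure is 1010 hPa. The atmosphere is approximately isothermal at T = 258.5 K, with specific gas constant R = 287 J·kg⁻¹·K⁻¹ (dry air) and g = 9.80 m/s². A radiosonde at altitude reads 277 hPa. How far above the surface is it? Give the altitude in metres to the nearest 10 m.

z ≈ 9790 m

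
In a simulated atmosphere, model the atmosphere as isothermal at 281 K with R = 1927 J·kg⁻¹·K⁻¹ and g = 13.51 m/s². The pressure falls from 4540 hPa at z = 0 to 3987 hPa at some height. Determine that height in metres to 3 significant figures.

Scale height: H = RT/g = 1927 × 281 / 13.51 = 40080 m.
Invert the barometric formula: z = H ln(P₀/P).
P₀/P = 4540/3987 = 1.1387; ln(1.1387) = 0.12989.
z = 40080 × 0.12989 = 5206.0 m.

z ≈ 5210 m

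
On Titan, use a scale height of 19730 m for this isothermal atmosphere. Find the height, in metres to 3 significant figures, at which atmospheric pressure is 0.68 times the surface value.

z ≈ 7610 m

Set P/P₀ = exp(−z/H) = 0.68, so z = −H ln(0.68).
−ln(0.68) = 0.38566; z = 19730 × 0.38566 = 7609.1 m.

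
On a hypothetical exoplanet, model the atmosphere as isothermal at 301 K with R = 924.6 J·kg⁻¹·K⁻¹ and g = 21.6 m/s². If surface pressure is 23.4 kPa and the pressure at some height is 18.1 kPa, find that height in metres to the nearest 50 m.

z ≈ 3300 m

Scale height: H = RT/g = 924.6 × 301 / 21.6 = 12884 m.
Invert the barometric formula: z = H ln(P₀/P).
P₀/P = 23.4/18.1 = 1.2928; ln(1.2928) = 0.25681.
z = 12884 × 0.25681 = 3308.7 m.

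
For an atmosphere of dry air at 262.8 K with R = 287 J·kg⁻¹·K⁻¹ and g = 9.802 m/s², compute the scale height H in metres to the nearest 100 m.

H ≈ 7700 m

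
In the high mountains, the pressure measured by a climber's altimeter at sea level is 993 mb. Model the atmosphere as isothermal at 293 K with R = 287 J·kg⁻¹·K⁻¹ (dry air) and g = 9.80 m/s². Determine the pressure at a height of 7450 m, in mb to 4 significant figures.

P ≈ 416.8 mb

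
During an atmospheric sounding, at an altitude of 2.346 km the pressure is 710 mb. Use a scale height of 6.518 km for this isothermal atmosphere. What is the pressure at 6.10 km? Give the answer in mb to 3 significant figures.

P ≈ 399 mb

Between two levels, P₂ = P₁ exp(−Δz/H) with Δz = z₂ − z₁.
Δz = 6100.0 − 2346.0 = 3754.0 m; Δz/H = 3754.0/6518.0 = 0.57594.
P₂ = 710 × exp(−0.57594) = 710 × 0.56218 = 399.15 mb.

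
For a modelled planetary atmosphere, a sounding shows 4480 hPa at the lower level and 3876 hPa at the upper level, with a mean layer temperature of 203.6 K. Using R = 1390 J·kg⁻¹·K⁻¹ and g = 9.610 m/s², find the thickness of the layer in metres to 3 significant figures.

Hypsometric equation: Δz = (R T̄/g) ln(P₁/P₂).
R T̄/g = 1390 × 203.6 / 9.610 = 29449 m.
ln(4480/3876) = ln(1.1558) = 0.14479.
Δz = 29449 × 0.14479 = 4263.9 m.

Δz ≈ 4260 m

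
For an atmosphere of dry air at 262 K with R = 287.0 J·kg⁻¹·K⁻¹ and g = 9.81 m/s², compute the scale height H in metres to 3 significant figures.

H ≈ 7670 m

The scale height of an isothermal atmosphere is H = RT/g.
H = 287.0 × 262 / 9.81 = 75194/9.81 = 7665.0 m.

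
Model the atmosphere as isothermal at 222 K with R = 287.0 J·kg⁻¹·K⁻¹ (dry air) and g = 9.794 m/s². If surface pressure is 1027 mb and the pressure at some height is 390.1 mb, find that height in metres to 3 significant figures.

Scale height: H = RT/g = 287.0 × 222 / 9.794 = 6505.4 m.
Invert the barometric formula: z = H ln(P₀/P).
P₀/P = 1027/390.1 = 2.6327; ln(2.6327) = 0.96801.
z = 6505.4 × 0.96801 = 6297.3 m.

z ≈ 6300 m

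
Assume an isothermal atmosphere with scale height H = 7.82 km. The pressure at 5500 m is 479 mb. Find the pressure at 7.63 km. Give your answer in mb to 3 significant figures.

P ≈ 365 mb

Between two levels, P₂ = P₁ exp(−Δz/H) with Δz = z₂ − z₁.
Δz = 7630.0 − 5500.0 = 2130.0 m; Δz/H = 2130.0/7820.0 = 0.27238.
P₂ = 479 × exp(−0.27238) = 479 × 0.76156 = 364.79 mb.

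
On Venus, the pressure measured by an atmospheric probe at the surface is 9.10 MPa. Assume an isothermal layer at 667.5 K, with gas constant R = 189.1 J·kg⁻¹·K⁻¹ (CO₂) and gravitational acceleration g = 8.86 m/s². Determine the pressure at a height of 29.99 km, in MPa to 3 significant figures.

P ≈ 1.11 MPa

Scale height: H = RT/g = 189.1 × 667.5 / 8.86 = 14247 m.
Barometric formula: P = P₀ exp(−z/H).
z/H = 29990/14247 = 2.1050; exp(−2.1050) = 0.12185.
P = 9.10 × 0.12185 = 1.1088 MPa.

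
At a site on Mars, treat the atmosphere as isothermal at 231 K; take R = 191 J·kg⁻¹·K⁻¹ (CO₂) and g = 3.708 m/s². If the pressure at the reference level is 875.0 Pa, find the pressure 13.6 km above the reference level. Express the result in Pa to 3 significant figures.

Scale height: H = RT/g = 191 × 231 / 3.708 = 11899 m.
Barometric formula: P = P₀ exp(−z/H).
z/H = 13600/11899 = 1.1430; exp(−1.1430) = 0.31886.
P = 875.0 × 0.31886 = 279.00 Pa.

P ≈ 279 Pa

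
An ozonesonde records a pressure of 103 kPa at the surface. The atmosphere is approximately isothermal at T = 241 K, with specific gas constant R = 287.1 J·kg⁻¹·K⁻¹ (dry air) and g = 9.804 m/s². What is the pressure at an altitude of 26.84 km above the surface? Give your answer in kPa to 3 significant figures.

Scale height: H = RT/g = 287.1 × 241 / 9.804 = 7057.4 m.
Barometric formula: P = P₀ exp(−z/H).
z/H = 26840/7057.4 = 3.8031; exp(−3.8031) = 0.022302.
P = 103 × 0.022302 = 2.2971 kPa.

P ≈ 2.30 kPa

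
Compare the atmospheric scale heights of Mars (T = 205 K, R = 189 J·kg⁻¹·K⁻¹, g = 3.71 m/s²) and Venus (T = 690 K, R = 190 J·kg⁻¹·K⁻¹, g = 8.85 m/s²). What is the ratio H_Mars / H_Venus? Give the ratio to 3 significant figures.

H = RT/g for each body.
H_Mars = 189 × 205 / 3.71 = 10443 m.
H_Venus = 190 × 690 / 8.85 = 14814 m.
H_Mars/H_Venus = 10443/14814 = 0.70494.

H_Mars/H_Venus ≈ 0.705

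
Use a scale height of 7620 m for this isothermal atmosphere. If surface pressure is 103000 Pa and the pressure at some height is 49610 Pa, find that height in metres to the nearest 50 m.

Invert the barometric formula: z = H ln(P₀/P).
P₀/P = 103000/49610 = 2.0762; ln(2.0762) = 0.73054.
z = 7620.0 × 0.73054 = 5566.7 m.

z ≈ 5550 m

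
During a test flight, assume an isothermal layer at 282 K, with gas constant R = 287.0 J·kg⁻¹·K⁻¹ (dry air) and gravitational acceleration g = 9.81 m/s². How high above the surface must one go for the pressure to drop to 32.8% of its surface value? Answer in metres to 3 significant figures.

Scale height: H = RT/g = 287.0 × 282 / 9.81 = 8250.2 m.
Set P/P₀ = exp(−z/H) = 0.328, so z = −H ln(0.328).
−ln(0.328) = 1.1147; z = 8250.2 × 1.1147 = 9196.5 m.

z ≈ 9200 m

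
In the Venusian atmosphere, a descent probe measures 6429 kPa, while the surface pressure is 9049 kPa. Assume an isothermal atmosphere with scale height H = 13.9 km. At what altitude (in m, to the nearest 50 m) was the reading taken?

Invert the barometric formula: z = H ln(P₀/P).
P₀/P = 9049/6429 = 1.4075; ln(1.4075) = 0.34182.
z = 13900 × 0.34182 = 4751.3 m.

z ≈ 4750 m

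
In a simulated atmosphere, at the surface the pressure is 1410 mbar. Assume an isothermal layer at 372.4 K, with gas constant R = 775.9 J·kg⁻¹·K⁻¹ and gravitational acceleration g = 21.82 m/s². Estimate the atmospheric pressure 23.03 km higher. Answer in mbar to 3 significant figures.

Scale height: H = RT/g = 775.9 × 372.4 / 21.82 = 13242 m.
Barometric formula: P = P₀ exp(−z/H).
z/H = 23030/13242 = 1.7392; exp(−1.7392) = 0.17566.
P = 1410 × 0.17566 = 247.68 mbar.

P ≈ 248 mbar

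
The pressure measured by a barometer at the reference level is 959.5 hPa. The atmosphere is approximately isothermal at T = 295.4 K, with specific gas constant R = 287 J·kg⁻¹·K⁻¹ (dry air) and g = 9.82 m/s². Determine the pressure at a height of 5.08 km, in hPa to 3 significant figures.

P ≈ 533 hPa

Scale height: H = RT/g = 287 × 295.4 / 9.82 = 8633.4 m.
Barometric formula: P = P₀ exp(−z/H).
z/H = 5080.0/8633.4 = 0.58841; exp(−0.58841) = 0.55521.
P = 959.5 × 0.55521 = 532.72 hPa.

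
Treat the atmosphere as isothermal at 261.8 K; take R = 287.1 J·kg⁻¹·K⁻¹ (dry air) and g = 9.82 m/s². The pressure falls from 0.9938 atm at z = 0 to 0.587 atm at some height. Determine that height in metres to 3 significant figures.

z ≈ 4030 m

Scale height: H = RT/g = 287.1 × 261.8 / 9.82 = 7654.1 m.
Invert the barometric formula: z = H ln(P₀/P).
P₀/P = 0.9938/0.587 = 1.6930; ln(1.6930) = 0.52650.
z = 7654.1 × 0.52650 = 4029.9 m.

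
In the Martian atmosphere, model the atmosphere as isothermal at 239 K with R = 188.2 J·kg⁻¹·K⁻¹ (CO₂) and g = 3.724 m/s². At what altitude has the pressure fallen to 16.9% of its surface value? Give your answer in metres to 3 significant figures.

Scale height: H = RT/g = 188.2 × 239 / 3.724 = 12078 m.
Set P/P₀ = exp(−z/H) = 0.169, so z = −H ln(0.169).
−ln(0.169) = 1.7779; z = 12078 × 1.7779 = 21473 m.

z ≈ 21500 m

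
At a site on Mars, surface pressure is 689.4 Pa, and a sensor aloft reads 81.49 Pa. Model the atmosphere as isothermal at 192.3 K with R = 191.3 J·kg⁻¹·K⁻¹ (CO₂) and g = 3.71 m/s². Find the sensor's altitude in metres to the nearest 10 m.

z ≈ 21170 m

Scale height: H = RT/g = 191.3 × 192.3 / 3.71 = 9915.6 m.
Invert the barometric formula: z = H ln(P₀/P).
P₀/P = 689.4/81.49 = 8.4599; ln(8.4599) = 2.1353.
z = 9915.6 × 2.1353 = 21173 m.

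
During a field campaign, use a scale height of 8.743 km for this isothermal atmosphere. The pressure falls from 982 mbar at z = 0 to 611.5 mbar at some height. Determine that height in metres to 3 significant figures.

Invert the barometric formula: z = H ln(P₀/P).
P₀/P = 982/611.5 = 1.6059; ln(1.6059) = 0.47368.
z = 8743.0 × 0.47368 = 4141.4 m.

z ≈ 4140 m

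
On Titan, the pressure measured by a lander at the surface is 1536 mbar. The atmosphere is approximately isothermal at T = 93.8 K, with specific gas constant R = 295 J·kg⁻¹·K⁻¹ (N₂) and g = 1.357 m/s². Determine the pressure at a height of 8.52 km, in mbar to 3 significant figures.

Scale height: H = RT/g = 295 × 93.8 / 1.357 = 20391 m.
Barometric formula: P = P₀ exp(−z/H).
z/H = 8520.0/20391 = 0.41783; exp(−0.41783) = 0.65847.
P = 1536 × 0.65847 = 1011.4 mbar.

P ≈ 1010 mbar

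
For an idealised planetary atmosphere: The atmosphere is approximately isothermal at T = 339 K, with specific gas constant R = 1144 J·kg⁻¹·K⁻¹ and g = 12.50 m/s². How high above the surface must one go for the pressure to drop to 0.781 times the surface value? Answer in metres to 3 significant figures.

Scale height: H = RT/g = 1144 × 339 / 12.50 = 31025 m.
Set P/P₀ = exp(−z/H) = 0.781, so z = −H ln(0.781).
−ln(0.781) = 0.24718; z = 31025 × 0.24718 = 7668.8 m.

z ≈ 7670 m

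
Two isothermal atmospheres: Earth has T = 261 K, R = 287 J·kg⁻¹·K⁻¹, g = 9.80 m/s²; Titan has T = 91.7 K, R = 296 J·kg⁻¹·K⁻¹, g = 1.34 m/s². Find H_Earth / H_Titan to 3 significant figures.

H_Earth/H_Titan ≈ 0.377

H = RT/g for each body.
H_Earth = 287 × 261 / 9.80 = 7643.6 m.
H_Titan = 296 × 91.7 / 1.34 = 20256 m.
H_Earth/H_Titan = 7643.6/20256 = 0.37735.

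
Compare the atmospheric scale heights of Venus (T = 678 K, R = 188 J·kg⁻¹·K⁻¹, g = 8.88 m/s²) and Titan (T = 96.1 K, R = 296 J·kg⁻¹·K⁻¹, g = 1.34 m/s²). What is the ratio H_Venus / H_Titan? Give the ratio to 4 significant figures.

H_Venus/H_Titan ≈ 0.6762

H = RT/g for each body.
H_Venus = 188 × 678 / 8.88 = 14354 m.
H_Titan = 296 × 96.1 / 1.34 = 21228 m.
H_Venus/H_Titan = 14354/21228 = 0.67618.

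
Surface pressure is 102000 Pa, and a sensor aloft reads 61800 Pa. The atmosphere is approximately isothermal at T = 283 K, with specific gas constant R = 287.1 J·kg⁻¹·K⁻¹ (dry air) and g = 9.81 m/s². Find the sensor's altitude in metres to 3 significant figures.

z ≈ 4150 m

Scale height: H = RT/g = 287.1 × 283 / 9.81 = 8282.3 m.
Invert the barometric formula: z = H ln(P₀/P).
P₀/P = 102000/61800 = 1.6505; ln(1.6505) = 0.50108.
z = 8282.3 × 0.50108 = 4150.1 m.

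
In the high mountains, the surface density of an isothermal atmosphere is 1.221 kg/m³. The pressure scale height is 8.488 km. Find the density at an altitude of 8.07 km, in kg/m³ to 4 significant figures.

ρ ≈ 0.4719 kg/m³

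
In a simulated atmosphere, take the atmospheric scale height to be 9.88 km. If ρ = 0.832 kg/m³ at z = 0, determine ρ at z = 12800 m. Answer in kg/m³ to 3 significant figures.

In an isothermal atmosphere, density decays like pressure: ρ = ρ₀ exp(−z/H).
z/H = 12800/9880.0 = 1.2955; exp(−1.2955) = 0.27376.
ρ = 0.832 × 0.27376 = 0.22777 kg/m³.

ρ ≈ 0.228 kg/m³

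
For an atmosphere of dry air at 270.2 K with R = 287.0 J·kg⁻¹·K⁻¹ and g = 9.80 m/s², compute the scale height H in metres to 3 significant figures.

H ≈ 7910 m

The scale height of an isothermal atmosphere is H = RT/g.
H = 287.0 × 270.2 / 9.80 = 77547/9.80 = 7913.0 m.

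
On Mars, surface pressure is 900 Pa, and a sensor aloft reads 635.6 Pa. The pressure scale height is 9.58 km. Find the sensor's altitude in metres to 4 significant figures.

z ≈ 3332 m

Invert the barometric formula: z = H ln(P₀/P).
P₀/P = 900/635.6 = 1.4160; ln(1.4160) = 0.34784.
z = 9580.0 × 0.34784 = 3332.3 m.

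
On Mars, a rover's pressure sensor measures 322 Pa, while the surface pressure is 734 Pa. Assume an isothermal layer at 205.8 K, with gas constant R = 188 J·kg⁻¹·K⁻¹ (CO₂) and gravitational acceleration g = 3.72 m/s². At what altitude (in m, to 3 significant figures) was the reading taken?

Scale height: H = RT/g = 188 × 205.8 / 3.72 = 10401 m.
Invert the barometric formula: z = H ln(P₀/P).
P₀/P = 734/322 = 2.2795; ln(2.2795) = 0.82396.
z = 10401 × 0.82396 = 8570.0 m.

z ≈ 8570 m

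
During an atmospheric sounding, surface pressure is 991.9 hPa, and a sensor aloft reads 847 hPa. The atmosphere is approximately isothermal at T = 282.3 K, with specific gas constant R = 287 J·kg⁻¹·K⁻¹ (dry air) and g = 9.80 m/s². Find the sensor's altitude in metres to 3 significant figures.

Scale height: H = RT/g = 287 × 282.3 / 9.80 = 8267.4 m.
Invert the barometric formula: z = H ln(P₀/P).
P₀/P = 991.9/847 = 1.1711; ln(1.1711) = 0.15794.
z = 8267.4 × 0.15794 = 1305.8 m.

z ≈ 1310 m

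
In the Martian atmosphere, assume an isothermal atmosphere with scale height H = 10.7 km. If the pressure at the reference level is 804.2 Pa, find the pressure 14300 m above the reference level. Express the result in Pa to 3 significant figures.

P ≈ 211 Pa

Barometric formula: P = P₀ exp(−z/H).
z/H = 14300/10700 = 1.3364; exp(−1.3364) = 0.26279.
P = 804.2 × 0.26279 = 211.34 Pa.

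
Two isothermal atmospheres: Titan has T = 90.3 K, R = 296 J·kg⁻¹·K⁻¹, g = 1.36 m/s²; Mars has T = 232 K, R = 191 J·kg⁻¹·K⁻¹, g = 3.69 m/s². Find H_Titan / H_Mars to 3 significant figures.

H_Titan/H_Mars ≈ 1.64

H = RT/g for each body.
H_Titan = 296 × 90.3 / 1.36 = 19654 m.
H_Mars = 191 × 232 / 3.69 = 12009 m.
H_Titan/H_Mars = 19654/12009 = 1.6366.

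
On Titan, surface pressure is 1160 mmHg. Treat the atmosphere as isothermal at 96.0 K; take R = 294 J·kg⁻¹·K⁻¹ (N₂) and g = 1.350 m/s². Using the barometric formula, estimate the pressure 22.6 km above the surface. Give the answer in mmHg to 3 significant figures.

Scale height: H = RT/g = 294 × 96.0 / 1.350 = 20907 m.
Barometric formula: P = P₀ exp(−z/H).
z/H = 22600/20907 = 1.0810; exp(−1.0810) = 0.33926.
P = 1160 × 0.33926 = 393.54 mmHg.

P ≈ 394 mmHg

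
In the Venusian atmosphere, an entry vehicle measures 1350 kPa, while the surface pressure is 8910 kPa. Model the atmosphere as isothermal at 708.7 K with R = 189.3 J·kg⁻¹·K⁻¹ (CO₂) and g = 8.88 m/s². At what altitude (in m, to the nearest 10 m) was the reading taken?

z ≈ 28510 m

Scale height: H = RT/g = 189.3 × 708.7 / 8.88 = 15108 m.
Invert the barometric formula: z = H ln(P₀/P).
P₀/P = 8910/1350 = 6.6000; ln(6.6000) = 1.8871.
z = 15108 × 1.8871 = 28510 m.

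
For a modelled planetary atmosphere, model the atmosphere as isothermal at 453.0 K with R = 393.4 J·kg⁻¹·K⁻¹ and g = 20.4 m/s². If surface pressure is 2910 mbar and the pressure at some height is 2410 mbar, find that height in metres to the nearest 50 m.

z ≈ 1650 m

Scale height: H = RT/g = 393.4 × 453.0 / 20.4 = 8735.8 m.
Invert the barometric formula: z = H ln(P₀/P).
P₀/P = 2910/2410 = 1.2075; ln(1.2075) = 0.18855.
z = 8735.8 × 0.18855 = 1647.1 m.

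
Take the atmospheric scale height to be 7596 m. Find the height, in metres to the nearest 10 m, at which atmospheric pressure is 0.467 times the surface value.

Set P/P₀ = exp(−z/H) = 0.467, so z = −H ln(0.467).
−ln(0.467) = 0.76143; z = 7596.0 × 0.76143 = 5783.8 m.

z ≈ 5780 m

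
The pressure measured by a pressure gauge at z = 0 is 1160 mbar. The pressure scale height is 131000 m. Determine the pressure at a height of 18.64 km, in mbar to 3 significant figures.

P ≈ 1010 mbar

Barometric formula: P = P₀ exp(−z/H).
z/H = 18640/131000 = 0.14229; exp(−0.14229) = 0.86737.
P = 1160 × 0.86737 = 1006.1 mbar.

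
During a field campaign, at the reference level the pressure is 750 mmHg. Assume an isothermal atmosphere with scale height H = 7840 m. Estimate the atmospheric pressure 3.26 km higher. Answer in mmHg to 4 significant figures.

P ≈ 494.9 mmHg

Barometric formula: P = P₀ exp(−z/H).
z/H = 3260.0/7840.0 = 0.41582; exp(−0.41582) = 0.65980.
P = 750 × 0.65980 = 494.85 mmHg.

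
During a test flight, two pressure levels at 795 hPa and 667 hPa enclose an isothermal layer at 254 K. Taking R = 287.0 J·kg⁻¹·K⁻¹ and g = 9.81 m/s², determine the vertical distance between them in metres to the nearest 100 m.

Δz ≈ 1300 m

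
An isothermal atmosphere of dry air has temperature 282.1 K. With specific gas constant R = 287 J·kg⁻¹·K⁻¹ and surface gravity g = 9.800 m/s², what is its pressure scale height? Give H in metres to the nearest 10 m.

The scale height of an isothermal atmosphere is H = RT/g.
H = 287 × 282.1 / 9.800 = 80963/9.800 = 8261.5 m.

H ≈ 8260 m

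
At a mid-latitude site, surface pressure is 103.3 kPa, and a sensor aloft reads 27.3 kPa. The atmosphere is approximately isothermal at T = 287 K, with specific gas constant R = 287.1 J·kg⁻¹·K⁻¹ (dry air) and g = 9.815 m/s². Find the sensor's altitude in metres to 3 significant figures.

Scale height: H = RT/g = 287.1 × 287 / 9.815 = 8395.1 m.
Invert the barometric formula: z = H ln(P₀/P).
P₀/P = 103.3/27.3 = 3.7839; ln(3.7839) = 1.3308.
z = 8395.1 × 1.3308 = 11172 m.

z ≈ 11200 m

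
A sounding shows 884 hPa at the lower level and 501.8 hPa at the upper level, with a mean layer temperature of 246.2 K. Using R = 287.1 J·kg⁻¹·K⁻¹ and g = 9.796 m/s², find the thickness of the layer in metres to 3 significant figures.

Δz ≈ 4090 m

Hypsometric equation: Δz = (R T̄/g) ln(P₁/P₂).
R T̄/g = 287.1 × 246.2 / 9.796 = 7215.6 m.
ln(884/501.8) = ln(1.7617) = 0.56628.
Δz = 7215.6 × 0.56628 = 4086.0 m.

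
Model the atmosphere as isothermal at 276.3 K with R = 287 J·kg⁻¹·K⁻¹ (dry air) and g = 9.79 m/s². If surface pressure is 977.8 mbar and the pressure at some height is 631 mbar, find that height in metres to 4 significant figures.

z ≈ 3548 m

Scale height: H = RT/g = 287 × 276.3 / 9.79 = 8099.9 m.
Invert the barometric formula: z = H ln(P₀/P).
P₀/P = 977.8/631 = 1.5496; ln(1.5496) = 0.43800.
z = 8099.9 × 0.43800 = 3547.8 m.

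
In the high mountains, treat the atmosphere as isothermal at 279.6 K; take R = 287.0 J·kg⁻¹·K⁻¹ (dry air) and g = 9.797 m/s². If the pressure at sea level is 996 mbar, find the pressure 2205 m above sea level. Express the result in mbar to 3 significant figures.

Scale height: H = RT/g = 287.0 × 279.6 / 9.797 = 8190.8 m.
Barometric formula: P = P₀ exp(−z/H).
z/H = 2205.0/8190.8 = 0.26920; exp(−0.26920) = 0.76399.
P = 996 × 0.76399 = 760.93 mbar.

P ≈ 761 mbar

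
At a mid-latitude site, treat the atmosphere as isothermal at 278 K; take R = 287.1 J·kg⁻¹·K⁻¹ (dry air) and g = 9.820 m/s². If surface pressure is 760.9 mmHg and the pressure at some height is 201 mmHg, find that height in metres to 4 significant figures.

Scale height: H = RT/g = 287.1 × 278 / 9.820 = 8127.7 m.
Invert the barometric formula: z = H ln(P₀/P).
P₀/P = 760.9/201 = 3.7856; ln(3.7856) = 1.3312.
z = 8127.7 × 1.3312 = 10820 m.

z ≈ 10820 m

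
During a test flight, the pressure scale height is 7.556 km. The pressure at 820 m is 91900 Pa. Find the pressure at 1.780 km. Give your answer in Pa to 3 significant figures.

P ≈ 80900 Pa

Between two levels, P₂ = P₁ exp(−Δz/H) with Δz = z₂ − z₁.
Δz = 1780.0 − 820.00 = 960.00 m; Δz/H = 960.00/7556.0 = 0.12705.
P₂ = 91900 × exp(−0.12705) = 91900 × 0.88069 = 80935 Pa.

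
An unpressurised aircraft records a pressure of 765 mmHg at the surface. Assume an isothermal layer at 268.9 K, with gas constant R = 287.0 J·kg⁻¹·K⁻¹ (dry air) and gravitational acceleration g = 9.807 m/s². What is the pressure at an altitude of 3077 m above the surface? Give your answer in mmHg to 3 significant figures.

Scale height: H = RT/g = 287.0 × 268.9 / 9.807 = 7869.3 m.
Barometric formula: P = P₀ exp(−z/H).
z/H = 3077.0/7869.3 = 0.39101; exp(−0.39101) = 0.67637.
P = 765 × 0.67637 = 517.42 mmHg.

P ≈ 517 mmHg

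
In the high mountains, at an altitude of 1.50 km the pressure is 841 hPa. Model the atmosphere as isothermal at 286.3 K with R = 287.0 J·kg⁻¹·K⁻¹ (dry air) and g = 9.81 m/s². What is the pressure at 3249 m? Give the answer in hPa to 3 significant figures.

Scale height: H = RT/g = 287.0 × 286.3 / 9.81 = 8376.0 m.
Between two levels, P₂ = P₁ exp(−Δz/H) with Δz = z₂ − z₁.
Δz = 3249.0 − 1500.0 = 1749.0 m; Δz/H = 1749.0/8376.0 = 0.20881.
P₂ = 841 × exp(−0.20881) = 841 × 0.81155 = 682.51 hPa.

P ≈ 683 hPa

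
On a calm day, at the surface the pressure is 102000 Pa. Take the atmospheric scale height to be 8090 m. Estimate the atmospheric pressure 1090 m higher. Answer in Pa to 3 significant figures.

Barometric formula: P = P₀ exp(−z/H).
z/H = 1090.0/8090.0 = 0.13473; exp(−0.13473) = 0.87395.
P = 102000 × 0.87395 = 89143 Pa.

P ≈ 89100 Pa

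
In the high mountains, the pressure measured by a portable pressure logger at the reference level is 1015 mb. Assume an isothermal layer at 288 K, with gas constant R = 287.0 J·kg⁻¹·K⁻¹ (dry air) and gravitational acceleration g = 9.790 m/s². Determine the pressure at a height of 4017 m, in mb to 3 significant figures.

Scale height: H = RT/g = 287.0 × 288 / 9.790 = 8442.9 m.
Barometric formula: P = P₀ exp(−z/H).
z/H = 4017.0/8442.9 = 0.47578; exp(−0.47578) = 0.62140.
P = 1015 × 0.62140 = 630.72 mb.

P ≈ 631 mb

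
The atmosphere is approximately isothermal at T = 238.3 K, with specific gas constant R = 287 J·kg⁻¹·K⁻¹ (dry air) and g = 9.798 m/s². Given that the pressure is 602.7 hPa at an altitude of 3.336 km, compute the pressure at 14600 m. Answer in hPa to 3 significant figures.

Scale height: H = RT/g = 287 × 238.3 / 9.798 = 6980.2 m.
Between two levels, P₂ = P₁ exp(−Δz/H) with Δz = z₂ − z₁.
Δz = 14600 − 3336.0 = 11264 m; Δz/H = 11264/6980.2 = 1.6137.
P₂ = 602.7 × exp(−1.6137) = 602.7 × 0.19915 = 120.03 hPa.

P ≈ 120 hPa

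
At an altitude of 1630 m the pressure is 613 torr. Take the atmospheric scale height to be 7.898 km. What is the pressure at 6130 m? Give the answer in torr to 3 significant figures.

P ≈ 347 torr

Between two levels, P₂ = P₁ exp(−Δz/H) with Δz = z₂ − z₁.
Δz = 6130.0 − 1630.0 = 4500.0 m; Δz/H = 4500.0/7898.0 = 0.56976.
P₂ = 613 × exp(−0.56976) = 613 × 0.56566 = 346.75 torr.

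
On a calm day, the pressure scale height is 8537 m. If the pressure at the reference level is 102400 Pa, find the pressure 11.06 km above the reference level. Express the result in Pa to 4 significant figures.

Barometric formula: P = P₀ exp(−z/H).
z/H = 11060/8537.0 = 1.2955; exp(−1.2955) = 0.27376.
P = 102400 × 0.27376 = 28033 Pa.

P ≈ 28030 Pa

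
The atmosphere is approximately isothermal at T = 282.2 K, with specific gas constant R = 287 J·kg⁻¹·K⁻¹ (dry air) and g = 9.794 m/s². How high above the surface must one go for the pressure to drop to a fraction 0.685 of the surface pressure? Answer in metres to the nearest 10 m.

z ≈ 3130 m

Scale height: H = RT/g = 287 × 282.2 / 9.794 = 8269.5 m.
Set P/P₀ = exp(−z/H) = 0.685, so z = −H ln(0.685).
−ln(0.685) = 0.37834; z = 8269.5 × 0.37834 = 3128.7 m.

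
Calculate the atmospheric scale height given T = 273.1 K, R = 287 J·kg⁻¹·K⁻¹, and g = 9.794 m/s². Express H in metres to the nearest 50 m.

H ≈ 8000 m

The scale height of an isothermal atmosphere is H = RT/g.
H = 287 × 273.1 / 9.794 = 78380/9.794 = 8002.9 m.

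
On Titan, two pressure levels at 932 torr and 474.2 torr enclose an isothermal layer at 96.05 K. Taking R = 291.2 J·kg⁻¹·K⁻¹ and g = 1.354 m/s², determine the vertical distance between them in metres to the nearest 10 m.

Hypsometric equation: Δz = (R T̄/g) ln(P₁/P₂).
R T̄/g = 291.2 × 96.05 / 1.354 = 20657 m.
ln(932/474.2) = ln(1.9654) = 0.67570.
Δz = 20657 × 0.67570 = 13958 m.

Δz ≈ 13960 m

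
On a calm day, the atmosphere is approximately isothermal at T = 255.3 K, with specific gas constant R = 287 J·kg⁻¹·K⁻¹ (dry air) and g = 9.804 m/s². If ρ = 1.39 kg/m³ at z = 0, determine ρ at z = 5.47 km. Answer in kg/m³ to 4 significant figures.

ρ ≈ 0.6686 kg/m³

Scale height: H = RT/g = 287 × 255.3 / 9.804 = 7473.6 m.
In an isothermal atmosphere, density decays like pressure: ρ = ρ₀ exp(−z/H).
z/H = 5470.0/7473.6 = 0.73191; exp(−0.73191) = 0.48099.
ρ = 1.39 × 0.48099 = 0.66858 kg/m³.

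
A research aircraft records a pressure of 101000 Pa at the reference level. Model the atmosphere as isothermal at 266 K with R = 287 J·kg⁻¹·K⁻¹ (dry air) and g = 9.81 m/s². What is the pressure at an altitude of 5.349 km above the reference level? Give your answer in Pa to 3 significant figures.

P ≈ 50800 Pa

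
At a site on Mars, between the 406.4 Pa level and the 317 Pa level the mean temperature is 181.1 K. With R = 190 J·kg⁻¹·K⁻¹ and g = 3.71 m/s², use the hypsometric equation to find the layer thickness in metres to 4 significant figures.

Hypsometric equation: Δz = (R T̄/g) ln(P₁/P₂).
R T̄/g = 190 × 181.1 / 3.71 = 9274.7 m.
ln(406.4/317) = ln(1.2820) = 0.24842.
Δz = 9274.7 × 0.24842 = 2304.0 m.

Δz ≈ 2304 m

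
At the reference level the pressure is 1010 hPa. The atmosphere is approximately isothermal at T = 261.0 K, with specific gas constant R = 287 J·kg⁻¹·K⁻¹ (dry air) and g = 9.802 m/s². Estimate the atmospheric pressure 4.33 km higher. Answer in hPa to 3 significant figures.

Scale height: H = RT/g = 287 × 261.0 / 9.802 = 7642.0 m.
Barometric formula: P = P₀ exp(−z/H).
z/H = 4330.0/7642.0 = 0.56661; exp(−0.56661) = 0.56745.
P = 1010 × 0.56745 = 573.12 hPa.

P ≈ 573 hPa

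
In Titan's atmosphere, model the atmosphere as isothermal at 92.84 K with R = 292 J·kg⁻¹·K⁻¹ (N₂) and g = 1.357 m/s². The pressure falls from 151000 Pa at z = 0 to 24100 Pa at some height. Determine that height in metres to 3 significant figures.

z ≈ 36700 m

Scale height: H = RT/g = 292 × 92.84 / 1.357 = 19977 m.
Invert the barometric formula: z = H ln(P₀/P).
P₀/P = 151000/24100 = 6.2656; ln(6.2656) = 1.8351.
z = 19977 × 1.8351 = 36660 m.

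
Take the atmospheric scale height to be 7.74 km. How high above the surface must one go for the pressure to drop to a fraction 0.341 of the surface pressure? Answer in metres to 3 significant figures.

z ≈ 8330 m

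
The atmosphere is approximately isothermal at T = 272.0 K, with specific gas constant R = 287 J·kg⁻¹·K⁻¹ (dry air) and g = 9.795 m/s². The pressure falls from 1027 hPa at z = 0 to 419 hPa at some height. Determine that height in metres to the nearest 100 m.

z ≈ 7100 m

Scale height: H = RT/g = 287 × 272.0 / 9.795 = 7969.8 m.
Invert the barometric formula: z = H ln(P₀/P).
P₀/P = 1027/419 = 2.4511; ln(2.4511) = 0.89654.
z = 7969.8 × 0.89654 = 7145.2 m.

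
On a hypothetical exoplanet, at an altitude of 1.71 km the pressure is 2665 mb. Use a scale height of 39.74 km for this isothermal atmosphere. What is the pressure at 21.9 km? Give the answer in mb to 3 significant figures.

P ≈ 1600 mb

Between two levels, P₂ = P₁ exp(−Δz/H) with Δz = z₂ − z₁.
Δz = 21900 − 1710.0 = 20190 m; Δz/H = 20190/39740 = 0.50805.
P₂ = 2665 × exp(−0.50805) = 2665 × 0.60167 = 1603.5 mb.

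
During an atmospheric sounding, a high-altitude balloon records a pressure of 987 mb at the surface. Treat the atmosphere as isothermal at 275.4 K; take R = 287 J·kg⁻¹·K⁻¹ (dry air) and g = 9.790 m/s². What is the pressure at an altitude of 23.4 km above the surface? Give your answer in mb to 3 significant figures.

Scale height: H = RT/g = 287 × 275.4 / 9.790 = 8073.5 m.
Barometric formula: P = P₀ exp(−z/H).
z/H = 23400/8073.5 = 2.8984; exp(−2.8984) = 0.055111.
P = 987 × 0.055111 = 54.395 mb.

P ≈ 54.4 mb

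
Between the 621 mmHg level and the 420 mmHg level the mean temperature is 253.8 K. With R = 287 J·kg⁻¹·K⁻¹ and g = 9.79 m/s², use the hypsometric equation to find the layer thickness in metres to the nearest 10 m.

Δz ≈ 2910 m

Hypsometric equation: Δz = (R T̄/g) ln(P₁/P₂).
R T̄/g = 287 × 253.8 / 9.79 = 7440.3 m.
ln(621/420) = ln(1.4786) = 0.39110.
Δz = 7440.3 × 0.39110 = 2909.9 m.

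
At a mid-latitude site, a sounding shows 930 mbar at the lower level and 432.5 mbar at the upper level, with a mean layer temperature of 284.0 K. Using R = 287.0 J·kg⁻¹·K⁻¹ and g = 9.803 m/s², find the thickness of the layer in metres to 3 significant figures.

Δz ≈ 6370 m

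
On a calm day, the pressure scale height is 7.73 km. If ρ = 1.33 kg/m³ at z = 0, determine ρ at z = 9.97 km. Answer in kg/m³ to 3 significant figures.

In an isothermal atmosphere, density decays like pressure: ρ = ρ₀ exp(−z/H).
z/H = 9970.0/7730.0 = 1.2898; exp(−1.2898) = 0.27533.
ρ = 1.33 × 0.27533 = 0.36619 kg/m³.

ρ ≈ 0.366 kg/m³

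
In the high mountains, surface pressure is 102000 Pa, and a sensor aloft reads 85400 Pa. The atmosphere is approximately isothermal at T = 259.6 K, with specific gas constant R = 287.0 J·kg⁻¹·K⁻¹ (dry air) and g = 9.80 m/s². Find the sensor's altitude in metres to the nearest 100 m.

Scale height: H = RT/g = 287.0 × 259.6 / 9.80 = 7602.6 m.
Invert the barometric formula: z = H ln(P₀/P).
P₀/P = 102000/85400 = 1.1944; ln(1.1944) = 0.17764.
z = 7602.6 × 0.17764 = 1350.5 m.

z ≈ 1400 m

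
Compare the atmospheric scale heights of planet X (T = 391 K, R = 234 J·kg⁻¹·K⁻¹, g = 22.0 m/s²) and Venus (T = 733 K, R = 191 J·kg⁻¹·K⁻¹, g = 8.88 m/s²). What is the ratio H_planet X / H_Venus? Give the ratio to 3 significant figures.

H_planet X/H_Venus ≈ 0.264

H = RT/g for each body.
H_planet X = 234 × 391 / 22.0 = 4158.8 m.
H_Venus = 191 × 733 / 8.88 = 15766 m.
H_planet X/H_Venus = 4158.8/15766 = 0.26378.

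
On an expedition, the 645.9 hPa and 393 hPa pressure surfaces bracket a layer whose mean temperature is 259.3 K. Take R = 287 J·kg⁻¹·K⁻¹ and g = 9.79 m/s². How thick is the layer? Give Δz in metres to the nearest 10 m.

Hypsometric equation: Δz = (R T̄/g) ln(P₁/P₂).
R T̄/g = 287 × 259.3 / 9.79 = 7601.5 m.
ln(645.9/393) = ln(1.6435) = 0.49683.
Δz = 7601.5 × 0.49683 = 3776.7 m.

Δz ≈ 3780 m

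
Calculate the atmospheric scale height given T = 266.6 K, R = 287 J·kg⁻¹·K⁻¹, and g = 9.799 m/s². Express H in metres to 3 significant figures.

The scale height of an isothermal atmosphere is H = RT/g.
H = 287 × 266.6 / 9.799 = 76514/9.799 = 7808.3 m.

H ≈ 7810 m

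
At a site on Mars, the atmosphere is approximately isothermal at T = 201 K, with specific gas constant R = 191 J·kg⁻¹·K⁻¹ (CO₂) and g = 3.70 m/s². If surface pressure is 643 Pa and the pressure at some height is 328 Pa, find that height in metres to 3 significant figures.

Scale height: H = RT/g = 191 × 201 / 3.70 = 10376 m.
Invert the barometric formula: z = H ln(P₀/P).
P₀/P = 643/328 = 1.9604; ln(1.9604) = 0.67315.
z = 10376 × 0.67315 = 6984.6 m.

z ≈ 6980 m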